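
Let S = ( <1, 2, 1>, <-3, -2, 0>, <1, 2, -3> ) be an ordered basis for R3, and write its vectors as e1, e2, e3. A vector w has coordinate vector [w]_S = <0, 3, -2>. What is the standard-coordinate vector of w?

The coordinates say w = 0·e1 + 3e2 - 2e3; adding the scaled basis vectors gives <-11, -10, 6>.

<-11, -10, 6>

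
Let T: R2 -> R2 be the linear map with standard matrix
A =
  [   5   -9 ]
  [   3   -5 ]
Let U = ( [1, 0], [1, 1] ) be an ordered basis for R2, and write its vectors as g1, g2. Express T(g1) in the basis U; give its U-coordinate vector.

Compute T(g1) = A g1 = [5, 3] in standard coordinates.
Then write this in U-coordinates: solve for y in y_1 g1 + y_2 g2 = [5, 3].
This gives y = [2, 3], which is column 1 of [T]_U.

[2, 3]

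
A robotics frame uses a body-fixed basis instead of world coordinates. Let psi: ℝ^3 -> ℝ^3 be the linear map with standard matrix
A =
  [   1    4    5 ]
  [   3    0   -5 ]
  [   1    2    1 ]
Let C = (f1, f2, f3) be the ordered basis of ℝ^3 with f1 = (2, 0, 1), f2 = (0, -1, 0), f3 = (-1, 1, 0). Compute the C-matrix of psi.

The j-th column of [psi]_C is [psi(fj)]_C.
psi(f1) = A f1 = (7, 1, 3) = 3f1 - 2f2 - f3, so column 1 is (3, -2, -1).
Repeating for f2, f3 and assembling the columns gives [[3, -2, 1], [-2, 0, 2], [-1, 0, -1]].

[[3, -2, 1], [-2, 0, 2], [-1, 0, -1]]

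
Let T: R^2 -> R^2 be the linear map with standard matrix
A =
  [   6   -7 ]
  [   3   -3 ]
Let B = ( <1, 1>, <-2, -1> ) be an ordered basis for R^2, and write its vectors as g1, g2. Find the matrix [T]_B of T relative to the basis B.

Let P have columns g1, g2. Then [T]_B = P^(-1) A P.
Here det P = 1, so P^(-1) is integer; computing A P first and then P^(-1)(A P) gives [[1, -1], [1, 2]].

[[1, -1], [1, 2]]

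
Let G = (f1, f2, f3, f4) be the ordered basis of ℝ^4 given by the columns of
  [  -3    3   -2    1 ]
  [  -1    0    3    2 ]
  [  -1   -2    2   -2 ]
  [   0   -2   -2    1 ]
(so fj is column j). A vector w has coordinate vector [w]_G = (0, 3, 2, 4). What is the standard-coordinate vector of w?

The coordinates say w = 0·f1 + 3f2 + 2f3 + 4f4; adding the scaled basis vectors gives (9, 14, -10, -6).

(9, 14, -10, -6)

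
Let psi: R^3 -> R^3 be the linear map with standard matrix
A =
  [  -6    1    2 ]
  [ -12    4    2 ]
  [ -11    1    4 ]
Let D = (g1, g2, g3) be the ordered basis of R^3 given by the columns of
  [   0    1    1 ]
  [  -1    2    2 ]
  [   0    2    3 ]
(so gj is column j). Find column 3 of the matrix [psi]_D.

(2, 3, -1)

Column 3 of [psi]_D is the D-coordinate vector of psi(g3).
In standard coordinates psi(g3) = A g3 = (2, 2, 3).
Converting to D: (2, 2, 3) = 2g1 + 3g2 - g3, so the coordinate vector is (2, 3, -1).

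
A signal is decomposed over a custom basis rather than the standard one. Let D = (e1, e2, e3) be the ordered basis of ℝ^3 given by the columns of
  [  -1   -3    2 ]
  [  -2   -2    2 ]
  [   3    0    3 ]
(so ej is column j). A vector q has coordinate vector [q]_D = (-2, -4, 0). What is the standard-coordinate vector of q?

The coordinates say q = -2e1 - 4e2 + 0·e3; adding the scaled basis vectors gives (14, 12, -6).

(14, 12, -6)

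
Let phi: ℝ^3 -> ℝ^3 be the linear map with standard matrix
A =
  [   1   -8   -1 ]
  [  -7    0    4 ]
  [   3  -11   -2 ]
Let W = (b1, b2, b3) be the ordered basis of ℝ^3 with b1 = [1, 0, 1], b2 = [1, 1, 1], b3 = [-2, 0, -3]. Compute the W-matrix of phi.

With P the matrix whose columns are b1, ..., b3, [phi]_W = P^(-1) A P.
Column by column: phi(b1) = A b1 = [0, -3, 1]; its W-coordinates [1, -3, -1] give column 1.
Continuing for each basis vector yields [phi]_W = [[1, -1, 1], [-3, -3, 2], [-1, 2, 1]].

[[1, -1, 1], [-3, -3, 2], [-1, 2, 1]]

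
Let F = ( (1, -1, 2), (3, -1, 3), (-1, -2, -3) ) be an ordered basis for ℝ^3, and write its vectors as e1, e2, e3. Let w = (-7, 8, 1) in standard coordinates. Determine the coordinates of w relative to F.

Write w = c_1 e1 + ... + c_3 e3 and solve for the c_i.
Solving this 3x3 system gives c = (2, -4, -3).
Check: 2e1 - 4e2 - 3e3 = (-7, 8, 1).

(2, -4, -3)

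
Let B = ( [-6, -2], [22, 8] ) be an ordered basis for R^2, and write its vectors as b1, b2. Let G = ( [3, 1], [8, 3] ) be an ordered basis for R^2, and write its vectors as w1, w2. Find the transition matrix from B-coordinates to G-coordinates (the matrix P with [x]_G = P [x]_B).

[[-2, 2], [0, 2]]

Take x = bj: its B-coordinates are the j-th standard unit vector, so P e_j — column j of P — equals [bj]_G.
b1 = -2w1 + 0·w2, giving column 1 = [-2, 0]; repeating for each j gives P = [[-2, 2], [0, 2]].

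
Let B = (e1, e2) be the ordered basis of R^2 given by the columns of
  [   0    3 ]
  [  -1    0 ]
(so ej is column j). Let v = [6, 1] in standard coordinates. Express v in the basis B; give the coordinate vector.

[v]_B is the unique c with M c = v, where M has columns e1, e2.
System: 0c_1 + 3c_2 = 6, -c_1 + 0c_2 = 1; solving gives c_1 = -1, c_2 = 2.
Check: -e1 + 2e2 = [6, 1].

[-1, 2]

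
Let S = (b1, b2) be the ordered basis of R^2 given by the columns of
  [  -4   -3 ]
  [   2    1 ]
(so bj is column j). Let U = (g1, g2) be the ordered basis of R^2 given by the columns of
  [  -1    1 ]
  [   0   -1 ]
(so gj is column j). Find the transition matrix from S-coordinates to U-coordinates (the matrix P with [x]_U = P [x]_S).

[[2, 2], [-2, -1]]

Take x = bj: its S-coordinates are the j-th standard unit vector, so P e_j — column j of P — equals [bj]_U.
b1 = 2g1 - 2g2, giving column 1 = (2, -2); repeating for each j gives P = [[2, 2], [-2, -1]].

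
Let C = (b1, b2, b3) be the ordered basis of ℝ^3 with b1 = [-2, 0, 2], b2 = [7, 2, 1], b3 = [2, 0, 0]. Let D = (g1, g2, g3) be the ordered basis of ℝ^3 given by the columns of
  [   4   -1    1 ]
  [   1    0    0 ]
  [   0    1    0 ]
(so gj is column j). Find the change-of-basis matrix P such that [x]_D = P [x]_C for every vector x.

Let M have columns bj and N have columns gj. Then for every x, N [x]_D = x = M [x]_C, so P = N^(-1) M.
Since det N = 1, N^(-1) has integer entries; multiplying gives P = [[0, 2, 0], [2, 1, 0], [0, 0, 2]].

[[0, 2, 0], [2, 1, 0], [0, 0, 2]]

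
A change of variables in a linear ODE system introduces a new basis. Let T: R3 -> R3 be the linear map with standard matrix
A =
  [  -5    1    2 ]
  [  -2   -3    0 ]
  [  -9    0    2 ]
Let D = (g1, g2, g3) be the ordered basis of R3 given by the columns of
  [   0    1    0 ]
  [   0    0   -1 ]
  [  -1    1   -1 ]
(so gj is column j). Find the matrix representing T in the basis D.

The j-th column of [T]_D is [T(gj)]_D.
T(g1) = A g1 = (-2, 0, -2) = 0·g1 - 2g2 + 0·g3, so column 1 is (0, -2, 0).
Repeating for g2, g3 and assembling the columns gives [[0, 2, 2], [-2, -3, -3], [0, 2, -3]].

[[0, 2, 2], [-2, -3, -3], [0, 2, -3]]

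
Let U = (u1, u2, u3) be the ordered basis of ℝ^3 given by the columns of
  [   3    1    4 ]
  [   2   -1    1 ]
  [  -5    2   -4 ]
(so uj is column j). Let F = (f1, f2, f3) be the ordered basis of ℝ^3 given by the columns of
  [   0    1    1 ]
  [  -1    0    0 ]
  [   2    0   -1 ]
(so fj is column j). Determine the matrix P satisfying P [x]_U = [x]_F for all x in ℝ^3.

Column j of P is [uj]_F, since P maps U-coordinates to F-coordinates.
Expressing u1 in F: u1 = -2f1 + 2f2 + f3, so column 1 of P is [-2, 2, 1].
Doing the same for each uj gives P = [[-2, 1, -1], [2, 1, 2], [1, 0, 2]].

[[-2, 1, -1], [2, 1, 2], [1, 0, 2]]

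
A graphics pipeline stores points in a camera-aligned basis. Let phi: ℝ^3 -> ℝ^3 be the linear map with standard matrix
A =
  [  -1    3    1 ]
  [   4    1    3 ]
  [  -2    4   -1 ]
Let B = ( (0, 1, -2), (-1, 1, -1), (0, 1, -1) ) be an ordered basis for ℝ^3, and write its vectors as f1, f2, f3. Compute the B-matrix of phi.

[[-1, -1, -3], [-1, -3, -2], [-3, -2, 3]]

The j-th column of [phi]_B is [phi(fj)]_B.
phi(f1) = A f1 = (1, -5, 6) = -f1 - f2 - 3f3, so column 1 is (-1, -1, -3).
Repeating for f2, f3 and assembling the columns gives [[-1, -1, -3], [-1, -3, -2], [-3, -2, 3]].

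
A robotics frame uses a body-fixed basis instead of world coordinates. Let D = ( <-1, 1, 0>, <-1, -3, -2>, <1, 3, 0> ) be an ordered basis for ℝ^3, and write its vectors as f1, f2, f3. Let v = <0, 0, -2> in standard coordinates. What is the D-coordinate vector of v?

[v]_D is the unique c with M c = v, where M has columns f1, ..., f3.
Row-reducing the augmented matrix [M | v] gives c = (0, 1, 1).
Check: 0·f1 + f2 + f3 = <0, 0, -2>.

<0, 1, 1>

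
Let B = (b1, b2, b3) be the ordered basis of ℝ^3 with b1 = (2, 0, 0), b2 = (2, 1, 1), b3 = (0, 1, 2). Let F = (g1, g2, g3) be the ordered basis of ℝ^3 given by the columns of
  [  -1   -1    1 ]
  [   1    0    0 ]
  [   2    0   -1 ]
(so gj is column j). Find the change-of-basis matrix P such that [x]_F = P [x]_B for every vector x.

Column j of P is [bj]_F, since P maps B-coordinates to F-coordinates.
Expressing b1 in F: b1 = 0·g1 - 2g2 + 0·g3, so column 1 of P is (0, -2, 0).
Doing the same for each bj gives P = [[0, 1, 1], [-2, -2, -1], [0, 1, 0]].

[[0, 1, 1], [-2, -2, -1], [0, 1, 0]]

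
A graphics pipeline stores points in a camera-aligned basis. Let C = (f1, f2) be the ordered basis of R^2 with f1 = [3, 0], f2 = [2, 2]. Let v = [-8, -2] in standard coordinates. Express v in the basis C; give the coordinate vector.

We seek scalars with c_1 f1 + c_2 f2 = v; equivalently solve M c = v where the columns of M are f1, f2.
System: 3c_1 + 2c_2 = -8, 0c_1 + 2c_2 = -2; solving gives c_1 = -2, c_2 = -1.
Check: -2f1 - f2 = [-8, -2].

[-2, -1]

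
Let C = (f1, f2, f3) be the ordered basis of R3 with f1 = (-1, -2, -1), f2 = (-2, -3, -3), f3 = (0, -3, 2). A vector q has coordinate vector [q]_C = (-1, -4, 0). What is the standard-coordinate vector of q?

q = M [q]_C, where M has columns f1, ..., f3.
Carrying out the matrix-vector product, q = (9, 14, 13).

(9, 14, 13)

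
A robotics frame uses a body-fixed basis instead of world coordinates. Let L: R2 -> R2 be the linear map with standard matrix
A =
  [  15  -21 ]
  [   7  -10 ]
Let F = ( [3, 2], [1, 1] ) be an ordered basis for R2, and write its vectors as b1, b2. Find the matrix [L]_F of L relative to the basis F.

[[2, -3], [-3, 3]]

Let P have columns b1, b2. Then [L]_F = P^(-1) A P.
Here det P = 1, so P^(-1) is integer; computing A P first and then P^(-1)(A P) gives [[2, -3], [-3, 3]].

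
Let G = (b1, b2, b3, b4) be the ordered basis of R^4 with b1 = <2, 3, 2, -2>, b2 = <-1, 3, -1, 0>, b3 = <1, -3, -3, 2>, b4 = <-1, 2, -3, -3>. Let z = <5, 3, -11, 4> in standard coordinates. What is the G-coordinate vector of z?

[z]_G is the unique c with M c = z, where M has columns b1, ..., b4.
Row-reducing the augmented matrix [M | z] gives c = (2, 3, 4, 0).
Check: 2b1 + 3b2 + 4b3 + 0·b4 = <5, 3, -11, 4>.

<2, 3, 4, 0>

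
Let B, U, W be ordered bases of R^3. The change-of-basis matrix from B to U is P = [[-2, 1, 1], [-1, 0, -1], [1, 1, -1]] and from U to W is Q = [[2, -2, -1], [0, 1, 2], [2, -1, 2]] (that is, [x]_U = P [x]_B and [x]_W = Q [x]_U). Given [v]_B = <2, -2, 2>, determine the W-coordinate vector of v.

First [v]_U = P [v]_B = <-4, -4, -2>.
Then [v]_W = Q [v]_U = <2, -8, -8>.

<2, -8, -8>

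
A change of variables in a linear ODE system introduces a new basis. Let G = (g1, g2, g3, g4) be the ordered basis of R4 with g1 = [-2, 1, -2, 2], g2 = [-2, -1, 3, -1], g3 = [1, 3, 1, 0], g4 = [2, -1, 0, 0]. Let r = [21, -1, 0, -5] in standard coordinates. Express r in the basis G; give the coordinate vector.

[-4, -3, 1, 3]

[r]_G is the unique c with M c = r, where M has columns g1, ..., g4.
Row-reducing the augmented matrix [M | r] gives c = (-4, -3, 1, 3).
Check: -4g1 - 3g2 + g3 + 3g4 = [21, -1, 0, -5].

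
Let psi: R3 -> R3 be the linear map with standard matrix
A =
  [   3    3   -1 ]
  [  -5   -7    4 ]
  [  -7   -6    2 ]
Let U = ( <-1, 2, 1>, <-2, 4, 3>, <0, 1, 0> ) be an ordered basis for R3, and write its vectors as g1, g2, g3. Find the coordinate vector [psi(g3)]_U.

Compute psi(g3) = A g3 = <3, -7, -6> in standard coordinates.
Then write this in U-coordinates: solve for y in y_1 g1 + ... + y_3 g3 = <3, -7, -6>.
This gives y = <3, -3, -1>, which is column 3 of [psi]_U.

<3, -3, -1>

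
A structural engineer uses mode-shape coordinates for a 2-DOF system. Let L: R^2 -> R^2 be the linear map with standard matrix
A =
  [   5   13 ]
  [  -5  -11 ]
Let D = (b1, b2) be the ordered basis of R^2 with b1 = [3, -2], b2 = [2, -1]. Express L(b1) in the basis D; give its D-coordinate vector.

Compute L(b1) = A b1 = [-11, 7] in standard coordinates.
Then write this in D-coordinates: solve for y in y_1 b1 + y_2 b2 = [-11, 7].
This gives y = [-3, -1], which is column 1 of [L]_D.

[-3, -1]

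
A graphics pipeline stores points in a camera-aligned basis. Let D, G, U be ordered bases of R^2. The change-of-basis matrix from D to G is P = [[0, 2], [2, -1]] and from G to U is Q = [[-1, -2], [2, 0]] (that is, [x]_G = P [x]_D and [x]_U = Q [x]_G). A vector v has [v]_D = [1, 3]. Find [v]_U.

Apply P to get G-coordinates [6, -1], then Q to get U-coordinates.
The result is [v]_U = [-4, 12].

[-4, 12]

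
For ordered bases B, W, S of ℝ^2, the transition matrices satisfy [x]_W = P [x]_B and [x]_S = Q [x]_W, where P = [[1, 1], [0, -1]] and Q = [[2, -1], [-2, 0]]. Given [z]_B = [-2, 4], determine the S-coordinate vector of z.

[8, -4]

First [z]_W = P [z]_B = [2, -4].
Then [z]_S = Q [z]_W = [8, -4].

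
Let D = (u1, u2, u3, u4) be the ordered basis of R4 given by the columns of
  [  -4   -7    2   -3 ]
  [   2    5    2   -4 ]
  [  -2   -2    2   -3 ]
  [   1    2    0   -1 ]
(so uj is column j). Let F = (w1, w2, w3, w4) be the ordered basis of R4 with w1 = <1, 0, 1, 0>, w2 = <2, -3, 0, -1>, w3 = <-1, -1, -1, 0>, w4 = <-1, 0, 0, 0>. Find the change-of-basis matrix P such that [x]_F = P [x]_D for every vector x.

Take x = uj: its D-coordinates are the j-th standard unit vector, so P e_j — column j of P — equals [uj]_F.
u1 = -w1 - w2 + w3 + 0·w4, giving column 1 = <-1, -1, 1, 0>; repeating for each j gives P = [[-1, -1, 0, -2], [-1, -2, 0, 1], [1, 1, -2, 1], [0, 1, 0, 2]].

[[-1, -1, 0, -2], [-1, -2, 0, 1], [1, 1, -2, 1], [0, 1, 0, 2]]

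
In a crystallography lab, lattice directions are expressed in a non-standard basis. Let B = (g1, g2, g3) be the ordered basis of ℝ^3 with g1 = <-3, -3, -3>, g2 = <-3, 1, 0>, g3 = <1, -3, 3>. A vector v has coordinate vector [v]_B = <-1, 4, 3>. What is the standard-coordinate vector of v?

By definition v = -g1 + 4g2 + 3g3.
Summing componentwise gives <-6, -2, 12>.

<-6, -2, 12>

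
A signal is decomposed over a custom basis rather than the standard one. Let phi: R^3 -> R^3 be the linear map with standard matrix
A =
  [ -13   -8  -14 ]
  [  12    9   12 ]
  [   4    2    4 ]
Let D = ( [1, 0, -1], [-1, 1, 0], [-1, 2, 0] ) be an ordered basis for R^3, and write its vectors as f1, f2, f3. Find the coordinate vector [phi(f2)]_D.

Compute phi(f2) = A f2 = [5, -3, -2] in standard coordinates.
Then write this in D-coordinates: solve for y in y_1 f1 + ... + y_3 f3 = [5, -3, -2].
This gives y = [2, -3, 0], which is column 2 of [phi]_D.

[2, -3, 0]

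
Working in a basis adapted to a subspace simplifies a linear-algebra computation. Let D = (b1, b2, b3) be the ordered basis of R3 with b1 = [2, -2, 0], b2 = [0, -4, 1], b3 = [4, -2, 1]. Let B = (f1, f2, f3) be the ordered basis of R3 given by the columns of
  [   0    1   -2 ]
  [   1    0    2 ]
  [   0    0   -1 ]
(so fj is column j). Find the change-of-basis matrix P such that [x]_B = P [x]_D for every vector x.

Let M have columns bj and N have columns fj. Then for every x, N [x]_B = x = M [x]_D, so P = N^(-1) M.
Since det N = 1, N^(-1) has integer entries; multiplying gives P = [[-2, -2, 0], [2, -2, 2], [0, -1, -1]].

[[-2, -2, 0], [2, -2, 2], [0, -1, -1]]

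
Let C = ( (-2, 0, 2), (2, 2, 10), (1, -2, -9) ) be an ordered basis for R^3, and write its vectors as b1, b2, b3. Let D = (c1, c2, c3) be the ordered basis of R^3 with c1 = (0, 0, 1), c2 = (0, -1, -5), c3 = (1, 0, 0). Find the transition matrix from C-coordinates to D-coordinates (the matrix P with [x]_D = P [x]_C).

[[2, 0, 1], [0, -2, 2], [-2, 2, 1]]

Column j of P is [bj]_D, since P maps C-coordinates to D-coordinates.
Expressing b1 in D: b1 = 2c1 + 0·c2 - 2c3, so column 1 of P is (2, 0, -2).
Doing the same for each bj gives P = [[2, 0, 1], [0, -2, 2], [-2, 2, 1]].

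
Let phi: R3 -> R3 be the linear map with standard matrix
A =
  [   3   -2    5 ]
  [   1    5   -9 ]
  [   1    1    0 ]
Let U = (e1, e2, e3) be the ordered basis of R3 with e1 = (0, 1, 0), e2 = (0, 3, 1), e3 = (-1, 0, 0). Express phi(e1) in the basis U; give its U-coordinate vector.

(2, 1, 2)

Column 1 of [phi]_U is the U-coordinate vector of phi(e1).
In standard coordinates phi(e1) = A e1 = (-2, 5, 1).
Converting to U: (-2, 5, 1) = 2e1 + e2 + 2e3, so the coordinate vector is (2, 1, 2).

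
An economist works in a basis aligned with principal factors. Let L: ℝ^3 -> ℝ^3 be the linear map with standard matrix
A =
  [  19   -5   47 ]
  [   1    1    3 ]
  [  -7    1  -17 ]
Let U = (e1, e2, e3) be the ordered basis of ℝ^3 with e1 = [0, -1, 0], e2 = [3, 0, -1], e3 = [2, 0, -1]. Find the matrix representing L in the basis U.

With P the matrix whose columns are e1, ..., e3, [L]_U = P^(-1) A P.
Column by column: L(e1) = A e1 = [5, -1, -1]; its U-coordinates [1, 3, -2] give column 1.
Continuing for each basis vector yields [L]_U = [[1, 0, 1], [3, 2, -3], [-2, 2, 0]].

[[1, 0, 1], [3, 2, -3], [-2, 2, 0]]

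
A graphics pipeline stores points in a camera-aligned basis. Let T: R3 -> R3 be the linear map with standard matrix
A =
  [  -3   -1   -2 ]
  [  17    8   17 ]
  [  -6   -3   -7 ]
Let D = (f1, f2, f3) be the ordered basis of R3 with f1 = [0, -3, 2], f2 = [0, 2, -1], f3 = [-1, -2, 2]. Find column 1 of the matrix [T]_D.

[-2, 3, 1]

Column 1 of [T]_D is the D-coordinate vector of T(f1).
In standard coordinates T(f1) = A f1 = [-1, 10, -5].
Converting to D: [-1, 10, -5] = -2f1 + 3f2 + f3, so the coordinate vector is [-2, 3, 1].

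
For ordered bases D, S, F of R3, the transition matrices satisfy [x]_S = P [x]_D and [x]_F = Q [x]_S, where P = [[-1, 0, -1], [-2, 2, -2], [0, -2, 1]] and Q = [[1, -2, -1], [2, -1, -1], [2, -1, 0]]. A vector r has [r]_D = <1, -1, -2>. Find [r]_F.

<1, 2, 2>

Composing the changes, [r]_F = Q P [r]_D.
Q P = [[3, -2, 2], [0, 0, -1], [0, -2, 0]]; applying this to <1, -1, -2> gives <1, 2, 2>.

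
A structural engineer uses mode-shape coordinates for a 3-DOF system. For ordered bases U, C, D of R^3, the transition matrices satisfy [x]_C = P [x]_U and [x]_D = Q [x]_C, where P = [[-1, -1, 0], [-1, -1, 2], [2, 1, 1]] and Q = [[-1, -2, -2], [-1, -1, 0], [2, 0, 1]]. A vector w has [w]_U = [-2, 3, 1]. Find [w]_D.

Apply P to get C-coordinates [-1, 1, 0], then Q to get D-coordinates.
The result is [w]_D = [-1, 0, -2].

[-1, 0, -2]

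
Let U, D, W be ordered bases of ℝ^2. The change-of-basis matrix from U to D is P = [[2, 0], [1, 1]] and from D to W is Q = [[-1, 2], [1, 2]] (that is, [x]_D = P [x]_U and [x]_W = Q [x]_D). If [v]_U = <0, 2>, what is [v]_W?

Composing the changes, [v]_W = Q P [v]_U.
Q P = [[0, 2], [4, 2]]; applying this to <0, 2> gives <4, 4>.

<4, 4>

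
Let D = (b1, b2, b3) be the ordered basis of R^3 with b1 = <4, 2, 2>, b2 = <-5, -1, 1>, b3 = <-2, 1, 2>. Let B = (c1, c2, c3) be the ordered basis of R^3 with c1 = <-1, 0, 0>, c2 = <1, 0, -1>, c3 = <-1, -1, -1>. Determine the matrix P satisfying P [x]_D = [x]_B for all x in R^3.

Take x = bj: its D-coordinates are the j-th standard unit vector, so P e_j — column j of P — equals [bj]_B.
b1 = -2c1 + 0·c2 - 2c3, giving column 1 = <-2, 0, -2>; repeating for each j gives P = [[-2, 2, 2], [0, -2, -1], [-2, 1, -1]].

[[-2, 2, 2], [0, -2, -1], [-2, 1, -1]]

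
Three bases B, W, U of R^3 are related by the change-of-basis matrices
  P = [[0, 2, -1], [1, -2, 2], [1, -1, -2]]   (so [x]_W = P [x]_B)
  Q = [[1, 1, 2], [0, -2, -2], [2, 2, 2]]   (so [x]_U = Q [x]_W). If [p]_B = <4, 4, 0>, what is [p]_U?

Composing the changes, [p]_U = Q P [p]_B.
Q P = [[3, -2, -3], [-4, 6, 0], [4, -2, -2]]; applying this to <4, 4, 0> gives <4, 8, 8>.

<4, 8, 8>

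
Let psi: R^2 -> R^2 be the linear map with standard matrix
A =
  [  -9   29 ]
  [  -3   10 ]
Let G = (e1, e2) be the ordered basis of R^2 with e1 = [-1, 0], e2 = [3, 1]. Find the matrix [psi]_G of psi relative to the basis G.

[[0, 1], [3, 1]]

The j-th column of [psi]_G is [psi(ej)]_G.
psi(e1) = A e1 = [9, 3] = 0·e1 + 3e2, so column 1 is [0, 3].
Repeating for e2 and assembling the columns gives [[0, 1], [3, 1]].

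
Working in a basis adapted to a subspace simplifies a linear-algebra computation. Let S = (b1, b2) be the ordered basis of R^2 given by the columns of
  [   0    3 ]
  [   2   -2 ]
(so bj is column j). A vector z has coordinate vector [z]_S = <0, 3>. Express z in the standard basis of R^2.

By definition z = 0·b1 + 3b2.
Summing componentwise gives <9, -6>.

<9, -6>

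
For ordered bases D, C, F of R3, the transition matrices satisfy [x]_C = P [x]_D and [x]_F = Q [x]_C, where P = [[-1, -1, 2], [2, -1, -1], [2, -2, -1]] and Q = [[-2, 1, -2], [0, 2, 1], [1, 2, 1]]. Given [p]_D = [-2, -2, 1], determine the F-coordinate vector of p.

[-13, -7, -1]

Apply P to get C-coordinates [6, -3, -1], then Q to get F-coordinates.
The result is [p]_F = [-13, -7, -1].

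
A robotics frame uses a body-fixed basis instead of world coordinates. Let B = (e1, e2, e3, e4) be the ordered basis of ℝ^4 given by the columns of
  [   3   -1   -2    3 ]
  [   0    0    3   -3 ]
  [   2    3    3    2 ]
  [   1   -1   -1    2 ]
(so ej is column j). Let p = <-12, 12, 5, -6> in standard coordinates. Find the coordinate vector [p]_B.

<-1, 0, 3, -1>

Write p = c_1 e1 + ... + c_4 e4 and solve for the c_i.
Gaussian elimination on [M | p] yields c = (-1, 0, 3, -1).
Check: -e1 + 0·e2 + 3e3 - e4 = <-12, 12, 5, -6>.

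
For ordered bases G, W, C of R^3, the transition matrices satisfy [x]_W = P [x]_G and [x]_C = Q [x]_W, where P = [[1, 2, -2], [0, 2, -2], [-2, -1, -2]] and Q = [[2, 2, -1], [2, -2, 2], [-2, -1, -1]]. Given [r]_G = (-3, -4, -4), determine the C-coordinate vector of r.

(-24, 30, -12)

Composing the changes, [r]_C = Q P [r]_G.
Q P = [[4, 9, -6], [-2, -2, -4], [0, -5, 8]]; applying this to (-3, -4, -4) gives (-24, 30, -12).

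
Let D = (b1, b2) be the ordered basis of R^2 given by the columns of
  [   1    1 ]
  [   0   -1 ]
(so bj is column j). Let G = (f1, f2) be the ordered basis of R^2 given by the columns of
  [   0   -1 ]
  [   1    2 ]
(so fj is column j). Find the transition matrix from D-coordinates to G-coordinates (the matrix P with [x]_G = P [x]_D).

[[2, 1], [-1, -1]]

Column j of P is [bj]_G, since P maps D-coordinates to G-coordinates.
Expressing b1 in G: b1 = 2f1 - f2, so column 1 of P is (2, -1).
Doing the same for each bj gives P = [[2, 1], [-1, -1]].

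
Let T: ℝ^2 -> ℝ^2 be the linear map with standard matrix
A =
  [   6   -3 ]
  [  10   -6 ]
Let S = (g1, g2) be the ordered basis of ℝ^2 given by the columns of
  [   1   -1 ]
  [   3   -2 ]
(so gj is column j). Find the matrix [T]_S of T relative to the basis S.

Let P have columns g1, g2. Then [T]_S = P^(-1) A P.
Here det P = 1, so P^(-1) is integer; computing A P first and then P^(-1)(A P) gives [[-2, 2], [1, 2]].

[[-2, 2], [1, 2]]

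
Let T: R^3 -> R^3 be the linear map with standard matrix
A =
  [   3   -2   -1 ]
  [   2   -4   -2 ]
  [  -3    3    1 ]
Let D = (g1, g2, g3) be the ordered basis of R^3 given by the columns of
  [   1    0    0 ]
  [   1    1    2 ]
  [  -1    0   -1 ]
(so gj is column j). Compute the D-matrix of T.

The j-th column of [T]_D is [T(gj)]_D.
T(g1) = A g1 = (2, 0, -1) = 2g1 + 0·g2 - g3, so column 1 is (2, 0, -1).
Repeating for g2, g3 and assembling the columns gives [[2, -2, -3], [0, 0, 1], [-1, -1, -2]].

[[2, -2, -3], [0, 0, 1], [-1, -1, -2]]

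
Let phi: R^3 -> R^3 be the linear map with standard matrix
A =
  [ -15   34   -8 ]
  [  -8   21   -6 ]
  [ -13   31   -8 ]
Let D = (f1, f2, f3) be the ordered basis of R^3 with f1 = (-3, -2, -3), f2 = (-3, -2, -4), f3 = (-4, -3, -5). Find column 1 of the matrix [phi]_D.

Compute phi(f1) = A f1 = (1, 0, 1) in standard coordinates.
Then write this in D-coordinates: solve for y in y_1 f1 + ... + y_3 f3 = (1, 0, 1).
This gives y = (-1, -2, 2), which is column 1 of [phi]_D.

(-1, -2, 2)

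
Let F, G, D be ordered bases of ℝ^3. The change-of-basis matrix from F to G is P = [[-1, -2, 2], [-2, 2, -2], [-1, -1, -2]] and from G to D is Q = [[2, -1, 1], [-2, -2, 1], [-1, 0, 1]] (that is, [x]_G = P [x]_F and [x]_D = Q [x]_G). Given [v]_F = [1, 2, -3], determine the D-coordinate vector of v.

Apply P to get G-coordinates [-11, 8, 3], then Q to get D-coordinates.
The result is [v]_D = [-27, 9, 14].

[-27, 9, 14]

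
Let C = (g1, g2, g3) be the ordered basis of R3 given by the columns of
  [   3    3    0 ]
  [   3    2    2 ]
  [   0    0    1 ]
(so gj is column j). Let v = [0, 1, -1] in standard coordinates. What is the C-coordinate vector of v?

[v]_C is the unique c with M c = v, where M has columns g1, ..., g3.
Gaussian elimination on [M | v] yields c = (3, -3, -1).
Check: 3g1 - 3g2 - g3 = [0, 1, -1].

[3, -3, -1]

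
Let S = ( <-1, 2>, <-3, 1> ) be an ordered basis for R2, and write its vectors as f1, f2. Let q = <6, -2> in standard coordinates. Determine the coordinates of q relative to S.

[q]_S is the unique c with M c = q, where M has columns f1, f2.
System: -c_1 - 3c_2 = 6, 2c_1 + c_2 = -2; solving gives c_1 = 0, c_2 = -2.
Check: 0·f1 - 2f2 = <6, -2>.

<0, -2>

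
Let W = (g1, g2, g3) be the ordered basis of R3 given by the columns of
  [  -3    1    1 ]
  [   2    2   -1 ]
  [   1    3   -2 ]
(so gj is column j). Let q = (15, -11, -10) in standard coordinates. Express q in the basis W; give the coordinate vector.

(-4, 0, 3)

[q]_W is the unique c with M c = q, where M has columns g1, ..., g3.
Solving this 3x3 system gives c = (-4, 0, 3).
Check: -4g1 + 0·g2 + 3g3 = (15, -11, -10).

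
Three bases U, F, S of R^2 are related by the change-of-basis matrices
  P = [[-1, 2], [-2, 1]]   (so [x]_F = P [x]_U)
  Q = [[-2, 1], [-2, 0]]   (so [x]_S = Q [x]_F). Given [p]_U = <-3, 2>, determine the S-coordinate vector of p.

Composing the changes, [p]_S = Q P [p]_U.
Q P = [[0, -3], [2, -4]]; applying this to <-3, 2> gives <-6, -14>.

<-6, -14>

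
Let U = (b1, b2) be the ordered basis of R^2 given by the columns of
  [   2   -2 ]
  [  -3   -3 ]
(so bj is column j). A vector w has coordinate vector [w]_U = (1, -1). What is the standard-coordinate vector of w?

w = M [w]_U, where M has columns b1, b2.
Carrying out the matrix-vector product, w = (4, 0).

(4, 0)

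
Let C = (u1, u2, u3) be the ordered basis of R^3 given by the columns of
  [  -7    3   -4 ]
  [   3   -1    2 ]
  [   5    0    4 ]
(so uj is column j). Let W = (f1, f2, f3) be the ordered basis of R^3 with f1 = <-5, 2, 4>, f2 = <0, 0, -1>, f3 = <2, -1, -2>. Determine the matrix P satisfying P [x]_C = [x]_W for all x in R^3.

Let M have columns uj and N have columns fj. Then for every x, N [x]_W = x = M [x]_C, so P = N^(-1) M.
Since det N = 1, N^(-1) has integer entries; multiplying gives P = [[1, -1, 0], [1, -2, 0], [-1, -1, -2]].

[[1, -1, 0], [1, -2, 0], [-1, -1, -2]]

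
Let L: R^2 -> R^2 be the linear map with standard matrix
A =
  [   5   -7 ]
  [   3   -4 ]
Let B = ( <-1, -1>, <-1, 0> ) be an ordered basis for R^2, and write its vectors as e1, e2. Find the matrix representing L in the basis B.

The j-th column of [L]_B is [L(ej)]_B.
L(e1) = A e1 = <2, 1> = -e1 - e2, so column 1 is <-1, -1>.
Repeating for e2 and assembling the columns gives [[-1, 3], [-1, 2]].

[[-1, 3], [-1, 2]]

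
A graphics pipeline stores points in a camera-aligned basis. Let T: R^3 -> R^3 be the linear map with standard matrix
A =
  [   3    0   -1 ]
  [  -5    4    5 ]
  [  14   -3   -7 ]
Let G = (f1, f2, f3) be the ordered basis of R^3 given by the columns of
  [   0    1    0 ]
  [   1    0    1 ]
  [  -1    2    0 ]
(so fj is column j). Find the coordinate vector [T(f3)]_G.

[3, 0, 1]

Compute T(f3) = A f3 = [0, 4, -3] in standard coordinates.
Then write this in G-coordinates: solve for y in y_1 f1 + ... + y_3 f3 = [0, 4, -3].
This gives y = [3, 0, 1], which is column 3 of [T]_G.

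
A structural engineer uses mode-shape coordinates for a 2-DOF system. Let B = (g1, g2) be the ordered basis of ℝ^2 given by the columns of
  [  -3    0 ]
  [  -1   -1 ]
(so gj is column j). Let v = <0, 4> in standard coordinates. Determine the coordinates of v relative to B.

<0, -4>

[v]_B is the unique c with M c = v, where M has columns g1, g2.
System: -3c_1 + 0c_2 = 0, -c_1 - c_2 = 4; solving gives c_1 = 0, c_2 = -4.
Check: 0·g1 - 4g2 = <0, 4>.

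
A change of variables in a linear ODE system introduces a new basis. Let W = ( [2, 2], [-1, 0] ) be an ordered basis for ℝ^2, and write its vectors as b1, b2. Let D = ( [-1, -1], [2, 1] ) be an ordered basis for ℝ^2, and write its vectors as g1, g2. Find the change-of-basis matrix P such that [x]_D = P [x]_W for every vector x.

Column j of P is [bj]_D, since P maps W-coordinates to D-coordinates.
Expressing b1 in D: b1 = -2g1 + 0·g2, so column 1 of P is [-2, 0].
Doing the same for each bj gives P = [[-2, -1], [0, -1]].

[[-2, -1], [0, -1]]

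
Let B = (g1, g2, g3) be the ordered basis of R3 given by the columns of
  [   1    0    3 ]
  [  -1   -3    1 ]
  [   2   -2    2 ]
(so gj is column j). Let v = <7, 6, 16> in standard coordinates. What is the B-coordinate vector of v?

Write v = c_1 g1 + ... + c_3 g3 and solve for the c_i.
Solving this 3x3 system gives c = (4, -3, 1).
Check: 4g1 - 3g2 + g3 = <7, 6, 16>.

<4, -3, 1>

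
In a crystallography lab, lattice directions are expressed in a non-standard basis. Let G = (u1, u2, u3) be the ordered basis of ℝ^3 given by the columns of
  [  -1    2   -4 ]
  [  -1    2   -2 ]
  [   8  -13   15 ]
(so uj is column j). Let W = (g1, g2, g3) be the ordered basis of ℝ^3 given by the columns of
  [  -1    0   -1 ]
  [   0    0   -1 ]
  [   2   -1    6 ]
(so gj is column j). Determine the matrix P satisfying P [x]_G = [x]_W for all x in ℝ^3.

[[0, 0, 2], [-2, 1, 1], [1, -2, 2]]

Column j of P is [uj]_W, since P maps G-coordinates to W-coordinates.
Expressing u1 in W: u1 = 0·g1 - 2g2 + g3, so column 1 of P is (0, -2, 1).
Doing the same for each uj gives P = [[0, 0, 2], [-2, 1, 1], [1, -2, 2]].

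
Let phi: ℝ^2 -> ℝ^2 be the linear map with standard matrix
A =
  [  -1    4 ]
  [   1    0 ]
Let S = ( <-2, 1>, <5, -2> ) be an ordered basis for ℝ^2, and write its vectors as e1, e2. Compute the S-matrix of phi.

Let P have columns e1, e2. Then [phi]_S = P^(-1) A P.
Here det P = -1, so P^(-1) is integer; computing A P first and then P^(-1)(A P) gives [[2, -1], [2, -3]].

[[2, -1], [2, -3]]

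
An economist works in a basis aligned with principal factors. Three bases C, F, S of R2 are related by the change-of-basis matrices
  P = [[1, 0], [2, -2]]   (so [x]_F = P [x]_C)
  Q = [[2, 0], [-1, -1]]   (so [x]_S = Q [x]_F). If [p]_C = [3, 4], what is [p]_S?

Apply P to get F-coordinates [3, -2], then Q to get S-coordinates.
The result is [p]_S = [6, -1].

[6, -1]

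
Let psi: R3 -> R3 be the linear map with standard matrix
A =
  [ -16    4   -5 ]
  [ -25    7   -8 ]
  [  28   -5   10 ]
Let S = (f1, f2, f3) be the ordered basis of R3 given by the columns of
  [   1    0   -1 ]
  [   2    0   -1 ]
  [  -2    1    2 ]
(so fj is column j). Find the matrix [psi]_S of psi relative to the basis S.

Let P have columns f1, ..., f3. Then [psi]_S = P^(-1) A P.
Here det P = -1, so P^(-1) is integer; computing A P first and then P^(-1)(A P) gives [[3, -3, 0], [2, 0, 1], [1, 2, -2]].

[[3, -3, 0], [2, 0, 1], [1, 2, -2]]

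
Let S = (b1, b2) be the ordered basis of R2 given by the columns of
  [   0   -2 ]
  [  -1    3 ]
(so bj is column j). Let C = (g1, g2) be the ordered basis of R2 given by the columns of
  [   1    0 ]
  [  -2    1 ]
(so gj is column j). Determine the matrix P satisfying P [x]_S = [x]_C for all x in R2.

[[0, -2], [-1, -1]]

Take x = bj: its S-coordinates are the j-th standard unit vector, so P e_j — column j of P — equals [bj]_C.
b1 = 0·g1 - g2, giving column 1 = (0, -1); repeating for each j gives P = [[0, -2], [-1, -1]].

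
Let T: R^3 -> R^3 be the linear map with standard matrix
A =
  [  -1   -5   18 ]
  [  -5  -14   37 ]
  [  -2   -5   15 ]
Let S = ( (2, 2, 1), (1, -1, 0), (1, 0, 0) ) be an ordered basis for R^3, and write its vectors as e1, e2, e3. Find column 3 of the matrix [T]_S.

(-2, 1, 2)

Column 3 of [T]_S is the S-coordinate vector of T(e3).
In standard coordinates T(e3) = A e3 = (-1, -5, -2).
Converting to S: (-1, -5, -2) = -2e1 + e2 + 2e3, so the coordinate vector is (-2, 1, 2).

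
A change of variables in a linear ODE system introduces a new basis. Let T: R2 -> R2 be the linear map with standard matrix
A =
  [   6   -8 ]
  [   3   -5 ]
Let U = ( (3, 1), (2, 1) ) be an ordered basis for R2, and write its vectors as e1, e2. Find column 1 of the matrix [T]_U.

(2, 2)

Compute T(e1) = A e1 = (10, 4) in standard coordinates.
Then write this in U-coordinates: solve for y in y_1 e1 + y_2 e2 = (10, 4).
This gives y = (2, 2), which is column 1 of [T]_U.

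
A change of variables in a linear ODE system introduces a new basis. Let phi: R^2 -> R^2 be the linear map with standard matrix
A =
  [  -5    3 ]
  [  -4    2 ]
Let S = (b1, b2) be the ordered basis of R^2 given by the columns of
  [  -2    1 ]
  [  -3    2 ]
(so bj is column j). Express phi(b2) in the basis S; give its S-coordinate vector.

Compute phi(b2) = A b2 = (1, 0) in standard coordinates.
Then write this in S-coordinates: solve for y in y_1 b1 + y_2 b2 = (1, 0).
This gives y = (-2, -3), which is column 2 of [phi]_S.

(-2, -3)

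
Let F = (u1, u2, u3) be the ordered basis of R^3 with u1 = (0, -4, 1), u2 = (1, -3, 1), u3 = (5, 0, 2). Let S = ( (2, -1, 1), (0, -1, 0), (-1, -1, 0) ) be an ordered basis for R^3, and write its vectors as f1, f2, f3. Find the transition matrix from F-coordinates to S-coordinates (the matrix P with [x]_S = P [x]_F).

Take x = uj: its F-coordinates are the j-th standard unit vector, so P e_j — column j of P — equals [uj]_S.
u1 = f1 + f2 + 2f3, giving column 1 = (1, 1, 2); repeating for each j gives P = [[1, 1, 2], [1, 1, -1], [2, 1, -1]].

[[1, 1, 2], [1, 1, -1], [2, 1, -1]]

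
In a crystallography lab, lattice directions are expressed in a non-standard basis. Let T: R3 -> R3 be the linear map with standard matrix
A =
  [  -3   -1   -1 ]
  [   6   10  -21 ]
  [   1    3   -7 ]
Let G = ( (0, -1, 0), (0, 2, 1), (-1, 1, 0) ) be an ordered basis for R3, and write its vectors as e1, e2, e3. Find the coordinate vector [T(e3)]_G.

Compute T(e3) = A e3 = (2, 4, 2) in standard coordinates.
Then write this in G-coordinates: solve for y in y_1 e1 + ... + y_3 e3 = (2, 4, 2).
This gives y = (-2, 2, -2), which is column 3 of [T]_G.

(-2, 2, -2)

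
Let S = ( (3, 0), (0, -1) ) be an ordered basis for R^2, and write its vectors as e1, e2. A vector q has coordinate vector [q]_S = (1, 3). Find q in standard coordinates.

By definition q = e1 + 3e2.
Summing componentwise gives (3, -3).

(3, -3)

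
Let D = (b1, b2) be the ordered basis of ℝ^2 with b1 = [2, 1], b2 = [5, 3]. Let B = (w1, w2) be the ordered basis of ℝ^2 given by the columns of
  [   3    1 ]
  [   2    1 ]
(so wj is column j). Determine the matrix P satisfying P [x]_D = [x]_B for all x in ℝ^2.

Column j of P is [bj]_B, since P maps D-coordinates to B-coordinates.
Expressing b1 in B: b1 = w1 - w2, so column 1 of P is [1, -1].
Doing the same for each bj gives P = [[1, 2], [-1, -1]].

[[1, 2], [-1, -1]]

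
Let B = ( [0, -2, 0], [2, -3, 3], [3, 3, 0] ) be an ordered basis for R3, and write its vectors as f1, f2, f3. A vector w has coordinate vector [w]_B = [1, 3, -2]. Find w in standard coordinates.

By definition w = f1 + 3f2 - 2f3.
Summing componentwise gives [0, -17, 9].

[0, -17, 9]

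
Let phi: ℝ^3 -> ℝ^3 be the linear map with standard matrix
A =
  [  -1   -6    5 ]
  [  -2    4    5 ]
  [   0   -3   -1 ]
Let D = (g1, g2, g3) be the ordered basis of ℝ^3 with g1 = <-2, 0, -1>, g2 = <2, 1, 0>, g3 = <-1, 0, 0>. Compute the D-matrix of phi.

[[-1, 3, 0], [-1, 0, 2], [3, 2, 3]]

Let P have columns g1, ..., g3. Then [phi]_D = P^(-1) A P.
Here det P = -1, so P^(-1) is integer; computing A P first and then P^(-1)(A P) gives [[-1, 3, 0], [-1, 0, 2], [3, 2, 3]].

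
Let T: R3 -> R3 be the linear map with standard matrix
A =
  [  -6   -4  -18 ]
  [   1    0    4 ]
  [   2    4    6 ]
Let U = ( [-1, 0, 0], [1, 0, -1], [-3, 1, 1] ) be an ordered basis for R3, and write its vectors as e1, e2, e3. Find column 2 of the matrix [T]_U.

Compute T(e2) = A e2 = [12, -3, -4] in standard coordinates.
Then write this in U-coordinates: solve for y in y_1 e1 + ... + y_3 e3 = [12, -3, -4].
This gives y = [-2, 1, -3], which is column 2 of [T]_U.

[-2, 1, -3]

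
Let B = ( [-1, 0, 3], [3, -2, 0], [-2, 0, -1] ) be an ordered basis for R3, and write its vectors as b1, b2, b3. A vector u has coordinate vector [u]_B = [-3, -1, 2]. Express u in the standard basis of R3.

[-4, 2, -11]

u = M [u]_B, where M has columns b1, ..., b3.
Carrying out the matrix-vector product, u = [-4, 2, -11].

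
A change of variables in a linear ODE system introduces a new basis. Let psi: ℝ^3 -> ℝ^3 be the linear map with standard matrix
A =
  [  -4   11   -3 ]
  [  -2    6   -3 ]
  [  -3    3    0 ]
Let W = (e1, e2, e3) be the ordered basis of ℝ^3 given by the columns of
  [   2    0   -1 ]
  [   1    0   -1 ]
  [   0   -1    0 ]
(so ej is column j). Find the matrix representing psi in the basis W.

[[1, 0, -3], [3, 0, 0], [-1, -3, 1]]

Let P have columns e1, ..., e3. Then [psi]_W = P^(-1) A P.
Here det P = -1, so P^(-1) is integer; computing A P first and then P^(-1)(A P) gives [[1, 0, -3], [3, 0, 0], [-1, -3, 1]].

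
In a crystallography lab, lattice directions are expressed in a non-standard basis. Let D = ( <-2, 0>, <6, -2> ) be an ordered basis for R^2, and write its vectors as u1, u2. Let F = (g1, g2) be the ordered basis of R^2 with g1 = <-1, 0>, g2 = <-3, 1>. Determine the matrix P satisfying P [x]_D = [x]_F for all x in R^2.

Let M have columns uj and N have columns gj. Then for every x, N [x]_F = x = M [x]_D, so P = N^(-1) M.
Since det N = -1, N^(-1) has integer entries; multiplying gives P = [[2, 0], [0, -2]].

[[2, 0], [0, -2]]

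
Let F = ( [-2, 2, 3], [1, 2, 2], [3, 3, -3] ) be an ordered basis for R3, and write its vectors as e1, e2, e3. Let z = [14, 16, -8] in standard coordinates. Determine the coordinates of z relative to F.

[0, 2, 4]

Write z = c_1 e1 + ... + c_3 e3 and solve for the c_i.
Solving this 3x3 system gives c = (0, 2, 4).
Check: 0·e1 + 2e2 + 4e3 = [14, 16, -8].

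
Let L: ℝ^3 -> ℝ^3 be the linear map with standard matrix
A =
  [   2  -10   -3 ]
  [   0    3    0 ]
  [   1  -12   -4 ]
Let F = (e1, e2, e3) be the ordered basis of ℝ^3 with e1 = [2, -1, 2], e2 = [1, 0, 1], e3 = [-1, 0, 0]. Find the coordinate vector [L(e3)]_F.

[0, -1, 1]

Column 3 of [L]_F is the F-coordinate vector of L(e3).
In standard coordinates L(e3) = A e3 = [-2, 0, -1].
Converting to F: [-2, 0, -1] = 0·e1 - e2 + e3, so the coordinate vector is [0, -1, 1].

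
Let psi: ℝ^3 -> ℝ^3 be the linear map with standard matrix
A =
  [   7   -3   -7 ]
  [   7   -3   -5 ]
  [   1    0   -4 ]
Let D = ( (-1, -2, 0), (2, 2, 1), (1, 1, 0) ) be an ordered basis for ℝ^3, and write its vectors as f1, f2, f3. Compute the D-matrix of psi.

[[0, -2, 0], [-1, -2, 1], [1, 3, 2]]

With P the matrix whose columns are f1, ..., f3, [psi]_D = P^(-1) A P.
Column by column: psi(f1) = A f1 = (-1, -1, -1); its D-coordinates (0, -1, 1) give column 1.
Continuing for each basis vector yields [psi]_D = [[0, -2, 0], [-1, -2, 1], [1, 3, 2]].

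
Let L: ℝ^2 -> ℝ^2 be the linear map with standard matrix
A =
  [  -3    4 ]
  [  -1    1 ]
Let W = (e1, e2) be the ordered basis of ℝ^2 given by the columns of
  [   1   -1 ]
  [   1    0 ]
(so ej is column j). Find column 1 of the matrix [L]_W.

[0, -1]

Compute L(e1) = A e1 = [1, 0] in standard coordinates.
Then write this in W-coordinates: solve for y in y_1 e1 + y_2 e2 = [1, 0].
This gives y = [0, -1], which is column 1 of [L]_W.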